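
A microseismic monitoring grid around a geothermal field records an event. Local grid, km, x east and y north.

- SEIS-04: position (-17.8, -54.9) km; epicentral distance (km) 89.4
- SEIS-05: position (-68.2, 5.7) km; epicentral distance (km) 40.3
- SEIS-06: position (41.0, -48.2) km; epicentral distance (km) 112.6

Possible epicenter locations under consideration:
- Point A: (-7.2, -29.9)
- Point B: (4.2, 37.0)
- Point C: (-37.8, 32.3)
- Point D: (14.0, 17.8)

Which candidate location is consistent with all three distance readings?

Point C

For each candidate, compare |candidate − station| to the reported distance:
Point A: residuals SEIS-04 62.2, SEIS-05 30.3, SEIS-06 61.0 → max 62.2 km
Point B: residuals SEIS-04 5.1, SEIS-05 38.6, SEIS-06 19.8 → max 38.6 km
Point C: residuals SEIS-04 0.1, SEIS-05 0.1, SEIS-06 0.0 → max 0.1 km
Point D: residuals SEIS-04 10.0, SEIS-05 42.8, SEIS-06 41.3 → max 42.8 km
Only Point C has all residuals ≈ 0.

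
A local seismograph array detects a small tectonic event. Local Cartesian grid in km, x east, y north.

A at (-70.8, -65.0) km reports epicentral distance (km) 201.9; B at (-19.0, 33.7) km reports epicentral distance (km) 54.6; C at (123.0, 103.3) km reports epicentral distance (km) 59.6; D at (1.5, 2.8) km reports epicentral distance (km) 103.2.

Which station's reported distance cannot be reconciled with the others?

B

Solve using three stations at a time. Using A, C, D (subtract circle equations pairwise → linear system) gives (x, y) ≈ (67.3, 82.3).
Distances from that point to each station vs reported:
  A: calculated 201.9 vs reported 201.9 → residual 0.0 km
  B: calculated 99.0 vs reported 54.6 → residual 44.4 km
  C: calculated 59.5 vs reported 59.6 → residual 0.1 km
  D: calculated 103.2 vs reported 103.2 → residual 0.0 km
A, C, D are mutually consistent (residuals ≈ 0); B is off by 44.4 km.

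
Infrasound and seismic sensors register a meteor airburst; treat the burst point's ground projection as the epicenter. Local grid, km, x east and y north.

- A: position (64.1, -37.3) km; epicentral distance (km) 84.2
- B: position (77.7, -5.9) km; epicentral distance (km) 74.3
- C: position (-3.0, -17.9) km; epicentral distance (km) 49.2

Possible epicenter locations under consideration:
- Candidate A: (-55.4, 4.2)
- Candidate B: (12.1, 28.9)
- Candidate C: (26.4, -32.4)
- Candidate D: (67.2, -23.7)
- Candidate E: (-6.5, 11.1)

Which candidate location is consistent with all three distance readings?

For each candidate, compare |candidate − station| to the reported distance:
Candidate A: residuals A 42.3, B 59.2, C 7.7 → max 59.2 km
Candidate B: residuals A 0.0, B 0.0, C 0.0 → max 0.0 km
Candidate C: residuals A 46.2, B 16.6, C 16.4 → max 46.2 km
Candidate D: residuals A 70.3, B 53.6, C 21.2 → max 70.3 km
Candidate E: residuals A 1.4, B 11.6, C 20.0 → max 20.0 km
Only Candidate B has all residuals ≈ 0.

Candidate B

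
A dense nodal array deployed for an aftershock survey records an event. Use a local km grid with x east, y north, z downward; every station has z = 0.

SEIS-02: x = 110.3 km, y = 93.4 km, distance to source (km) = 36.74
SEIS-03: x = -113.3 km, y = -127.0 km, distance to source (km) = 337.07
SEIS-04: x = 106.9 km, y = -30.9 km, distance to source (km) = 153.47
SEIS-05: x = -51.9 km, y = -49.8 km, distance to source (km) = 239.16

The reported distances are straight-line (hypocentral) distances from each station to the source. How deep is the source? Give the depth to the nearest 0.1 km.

24.6 km

Each station gives a sphere (x−x_i)² + (y−y_i)² + z² = d_i² (stations at z=0).
Subtracting the SEIS-02 sphere from SEIS-03 and SEIS-04: z² cancels, leaving linear equations in x and y:
-447.2 x − 440.8 y = -104190.12
-6.8 x − 248.6 y = -30710.44
Solving: x ≈ 114.299, y ≈ 120.407 km (keep extra digits for the depth step; rounded: 114.3, 120.4).
Then from the SEIS-02 sphere: z² = 36.74² − (x − 110.3)² − (y − 93.4)² with x = 114.299, y = 120.407, so z ≈ 24.586 ≈ 24.6 km.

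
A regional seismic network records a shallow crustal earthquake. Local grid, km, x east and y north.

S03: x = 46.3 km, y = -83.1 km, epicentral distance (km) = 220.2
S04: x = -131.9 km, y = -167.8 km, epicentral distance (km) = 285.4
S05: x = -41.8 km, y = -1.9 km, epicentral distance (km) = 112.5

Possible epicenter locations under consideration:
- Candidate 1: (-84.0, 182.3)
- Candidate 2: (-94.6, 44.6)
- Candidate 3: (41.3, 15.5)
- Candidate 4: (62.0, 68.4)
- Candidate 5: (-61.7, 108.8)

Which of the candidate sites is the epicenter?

Candidate 5

For each candidate, compare |candidate − station| to the reported distance:
Candidate 1: residuals S03 75.5, S04 68.0, S05 76.5 → max 76.5 km
Candidate 2: residuals S03 30.0, S04 69.7, S05 42.1 → max 69.7 km
Candidate 3: residuals S03 121.5, S04 33.2, S05 27.6 → max 121.5 km
Candidate 4: residuals S03 67.9, S04 20.2, S05 12.9 → max 67.9 km
Candidate 5: residuals S03 0.0, S04 0.0, S05 0.0 → max 0.0 km
Only Candidate 5 has all residuals ≈ 0.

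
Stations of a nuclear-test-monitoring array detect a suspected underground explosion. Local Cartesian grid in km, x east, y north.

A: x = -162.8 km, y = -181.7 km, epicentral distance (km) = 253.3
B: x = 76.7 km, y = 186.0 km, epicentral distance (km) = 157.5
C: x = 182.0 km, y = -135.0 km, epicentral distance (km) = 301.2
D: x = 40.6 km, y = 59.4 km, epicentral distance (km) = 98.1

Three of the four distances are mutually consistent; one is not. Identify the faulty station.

B

Solve using three stations at a time. Using A, C, D (subtract circle equations pairwise → linear system) gives (x, y) ≈ (-56.9, 48.4).
Distances from that point to each station vs reported:
  A: calculated 253.3 vs reported 253.3 → residual 0.0 km
  B: calculated 191.8 vs reported 157.5 → residual 34.3 km
  C: calculated 301.2 vs reported 301.2 → residual 0.0 km
  D: calculated 98.1 vs reported 98.1 → residual 0.0 km
A, C, D are mutually consistent (residuals ≈ 0); B is off by 34.3 km.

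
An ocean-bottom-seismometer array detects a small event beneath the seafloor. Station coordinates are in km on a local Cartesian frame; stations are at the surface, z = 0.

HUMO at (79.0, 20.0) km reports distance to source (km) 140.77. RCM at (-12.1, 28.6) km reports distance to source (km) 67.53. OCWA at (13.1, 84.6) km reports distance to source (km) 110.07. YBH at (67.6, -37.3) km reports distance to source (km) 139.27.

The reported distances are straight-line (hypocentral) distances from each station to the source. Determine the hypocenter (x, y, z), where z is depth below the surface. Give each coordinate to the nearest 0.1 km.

x ≈ -51.4 km, y ≈ 12.5 km, depth ≈ 52.5 km

Each station gives a sphere (x−x_i)² + (y−y_i)² + z² = d_i² (stations at z=0).
Subtracting the HUMO sphere from RCM and OCWA: z² cancels, leaving linear equations in x and y:
-182.2 x + 17.2 y = 9579.26
-131.8 x + 129.2 y = 8388.56
Solving: x ≈ -51.396, y ≈ 12.497 km (keep extra digits for the depth step; rounded: -51.4, 12.5).
Then from the HUMO sphere: z² = 140.77² − (x − 79.0)² − (y − 20.0)² with x = -51.396, y = 12.497, so z ≈ 52.505 ≈ 52.5 km.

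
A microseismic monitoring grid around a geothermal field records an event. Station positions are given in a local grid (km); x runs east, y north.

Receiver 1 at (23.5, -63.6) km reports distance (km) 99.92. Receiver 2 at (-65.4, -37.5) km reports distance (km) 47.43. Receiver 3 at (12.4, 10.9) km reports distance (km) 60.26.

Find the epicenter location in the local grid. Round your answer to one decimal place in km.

-47.7 km east, 6.5 km north

Circle about each station: (x − 23.5)² + (y + 63.6)² = 99.92²; (x + 65.4)² + (y + 37.5)² = 47.43²; (x − 12.4)² + (y − 10.9)² = 60.26².
Subtracting pairs of circle equations eliminates x²+y² and gives linear equations (the radical axes):
-177.8 x + 52.2 y = 8820.60
-22.2 x + 149.0 y = 2028.10
Solving the 2×2 system: x ≈ -47.7, y ≈ 6.5 km.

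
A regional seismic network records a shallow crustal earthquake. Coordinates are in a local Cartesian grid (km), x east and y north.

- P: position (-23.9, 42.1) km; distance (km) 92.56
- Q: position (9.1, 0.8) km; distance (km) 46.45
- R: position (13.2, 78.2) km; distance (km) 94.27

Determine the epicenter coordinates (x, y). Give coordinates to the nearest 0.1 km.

Circle about each station: (x + 23.9)² + (y − 42.1)² = 92.56²; (x − 9.1)² + (y − 0.8)² = 46.45²; (x − 13.2)² + (y − 78.2)² = 94.27².
Subtracting pairs of circle equations eliminates x²+y² and gives linear equations (the radical axes):
66.0 x − 82.6 y = 4149.58
74.2 x + 72.2 y = 3626.38
Solving the 2×2 system: x ≈ 55.0, y ≈ -6.3 km.
Check against P (with the unrounded x, y): √((x + 23.9)²+(y − 42.1)²) = 92.56 ≈ 92.56 km. ✓

x ≈ 55.0 km, y ≈ -6.3 km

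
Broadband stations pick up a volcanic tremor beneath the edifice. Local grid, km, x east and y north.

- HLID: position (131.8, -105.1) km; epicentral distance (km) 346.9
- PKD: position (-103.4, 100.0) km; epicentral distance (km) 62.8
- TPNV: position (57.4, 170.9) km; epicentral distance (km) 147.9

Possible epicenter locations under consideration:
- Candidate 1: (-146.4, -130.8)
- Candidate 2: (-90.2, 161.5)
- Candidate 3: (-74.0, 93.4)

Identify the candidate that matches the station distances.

Candidate 2

For each candidate, compare |candidate − station| to the reported distance:
Candidate 1: residuals HLID 67.5, PKD 172.0, TPNV 216.2 → max 216.2 km
Candidate 2: residuals HLID 0.0, PKD 0.1, TPNV 0.0 → max 0.1 km
Candidate 3: residuals HLID 61.0, PKD 32.7, TPNV 4.7 → max 61.0 km
Only Candidate 2 has all residuals ≈ 0.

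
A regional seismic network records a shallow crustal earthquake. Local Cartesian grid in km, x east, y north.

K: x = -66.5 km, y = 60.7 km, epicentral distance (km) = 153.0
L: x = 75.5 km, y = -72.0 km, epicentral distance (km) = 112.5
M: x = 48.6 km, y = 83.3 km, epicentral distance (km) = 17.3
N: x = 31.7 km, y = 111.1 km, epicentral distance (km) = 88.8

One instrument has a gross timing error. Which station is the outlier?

Solve using three stations at a time. Using K, L, N (subtract circle equations pairwise → linear system) gives (x, y) ≈ (85.1, 40.1).
Distances from that point to each station vs reported:
  K: calculated 153.0 vs reported 153.0 → residual 0.0 km
  L: calculated 112.5 vs reported 112.5 → residual 0.0 km
  M: calculated 56.6 vs reported 17.3 → residual 39.3 km
  N: calculated 88.8 vs reported 88.8 → residual 0.0 km
K, L, N are mutually consistent (residuals ≈ 0); M is off by 39.3 km.

M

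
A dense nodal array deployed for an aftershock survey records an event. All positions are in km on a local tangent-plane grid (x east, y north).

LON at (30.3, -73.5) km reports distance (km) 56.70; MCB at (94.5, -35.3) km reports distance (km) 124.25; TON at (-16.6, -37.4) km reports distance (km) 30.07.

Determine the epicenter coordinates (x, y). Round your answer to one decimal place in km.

-25.9 km east, -66.0 km north

Circle about each station: (x − 30.3)² + (y + 73.5)² = 56.70²; (x − 94.5)² + (y + 35.3)² = 124.25²; (x + 16.6)² + (y + 37.4)² = 30.07².
Subtracting pairs of circle equations eliminates x²+y² and gives linear equations (the radical axes):
128.4 x + 76.4 y = -8367.17
-93.8 x + 72.2 y = -2335.33
Solving the 2×2 system: x ≈ -25.9, y ≈ -66.0 km.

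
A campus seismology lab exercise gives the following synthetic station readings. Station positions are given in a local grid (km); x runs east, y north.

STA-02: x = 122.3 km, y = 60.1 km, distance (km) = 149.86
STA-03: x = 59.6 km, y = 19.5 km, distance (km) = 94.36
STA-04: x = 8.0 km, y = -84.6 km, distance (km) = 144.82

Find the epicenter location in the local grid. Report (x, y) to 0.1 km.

-27.5 km east, 55.8 km north

Circle about each station: (x − 122.3)² + (y − 60.1)² = 149.86²; (x − 59.6)² + (y − 19.5)² = 94.36²; (x − 8.0)² + (y + 84.6)² = 144.82².
Subtracting the STA-02 equation from the STA-03 and STA-04 equations removes the quadratic terms:
-125.4 x − 81.2 y = -1082.68
-228.6 x − 289.4 y = -9862.95
Solving the 2×2 system: x ≈ -27.5, y ≈ 55.8 km.
Check against STA-02 (with the unrounded x, y): √((x − 122.3)²+(y − 60.1)²) = 149.86 ≈ 149.86 km. ✓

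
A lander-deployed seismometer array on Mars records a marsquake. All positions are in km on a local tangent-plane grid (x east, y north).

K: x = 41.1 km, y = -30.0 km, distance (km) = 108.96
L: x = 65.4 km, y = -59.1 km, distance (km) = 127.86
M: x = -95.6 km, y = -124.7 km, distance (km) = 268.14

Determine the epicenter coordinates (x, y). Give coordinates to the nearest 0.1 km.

Circle about each station: (x − 41.1)² + (y + 30.0)² = 108.96²; (x − 65.4)² + (y + 59.1)² = 127.86²; (x + 95.6)² + (y + 124.7)² = 268.14².
Subtracting the K equation from the L and M equations removes the quadratic terms:
48.6 x − 58.2 y = 704.86
-273.4 x − 189.4 y = -37926.54
Solving the 2×2 system: x ≈ 93.2, y ≈ 65.7 km.
Check against K (with the unrounded x, y): √((x − 41.1)²+(y + 30.0)²) = 108.97 ≈ 108.96 km. ✓

x ≈ 93.2 km, y ≈ 65.7 km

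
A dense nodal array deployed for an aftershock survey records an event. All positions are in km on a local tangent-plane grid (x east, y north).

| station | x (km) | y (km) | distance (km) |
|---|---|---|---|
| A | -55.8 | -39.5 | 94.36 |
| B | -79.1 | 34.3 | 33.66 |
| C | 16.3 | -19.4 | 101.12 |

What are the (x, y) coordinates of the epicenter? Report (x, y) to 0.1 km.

Circle about each station: (x + 55.8)² + (y + 39.5)² = 94.36²; (x + 79.1)² + (y − 34.3)² = 33.66²; (x − 16.3)² + (y + 19.4)² = 101.12².
Subtracting the A equation from the B and C equations removes the quadratic terms:
-46.6 x + 147.6 y = 10530.22
144.2 x + 40.2 y = -5353.28
Solving the 2×2 system: x ≈ -52.4, y ≈ 54.8 km.

x ≈ -52.4 km, y ≈ 54.8 km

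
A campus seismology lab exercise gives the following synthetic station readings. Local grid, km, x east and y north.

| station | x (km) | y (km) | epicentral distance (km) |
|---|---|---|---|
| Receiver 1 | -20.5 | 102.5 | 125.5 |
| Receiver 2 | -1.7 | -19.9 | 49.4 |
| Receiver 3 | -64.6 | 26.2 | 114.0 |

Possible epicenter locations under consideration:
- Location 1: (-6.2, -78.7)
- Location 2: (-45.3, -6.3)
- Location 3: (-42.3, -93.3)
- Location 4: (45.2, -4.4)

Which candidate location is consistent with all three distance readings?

Location 4

For each candidate, compare |candidate − station| to the reported distance:
Location 1: residuals Receiver 1 56.3, Receiver 2 9.6, Receiver 3 6.1 → max 56.3 km
Location 2: residuals Receiver 1 13.9, Receiver 2 3.7, Receiver 3 76.2 → max 76.2 km
Location 3: residuals Receiver 1 71.5, Receiver 2 34.5, Receiver 3 7.6 → max 71.5 km
Location 4: residuals Receiver 1 0.0, Receiver 2 0.0, Receiver 3 0.0 → max 0.0 km
Only Location 4 has all residuals ≈ 0.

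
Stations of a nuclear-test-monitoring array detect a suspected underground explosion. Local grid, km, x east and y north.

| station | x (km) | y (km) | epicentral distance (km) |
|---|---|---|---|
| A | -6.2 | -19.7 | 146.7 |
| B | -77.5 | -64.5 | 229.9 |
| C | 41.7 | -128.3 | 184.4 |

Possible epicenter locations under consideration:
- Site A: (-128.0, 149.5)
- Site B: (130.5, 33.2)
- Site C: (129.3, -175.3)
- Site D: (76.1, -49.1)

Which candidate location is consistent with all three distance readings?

For each candidate, compare |candidate − station| to the reported distance:
Site A: residuals A 61.8, B 10.0, C 141.1 → max 141.1 km
Site B: residuals A 0.1, B 0.1, C 0.1 → max 0.1 km
Site C: residuals A 59.6, B 4.7, C 85.0 → max 85.0 km
Site D: residuals A 59.3, B 75.5, C 98.1 → max 98.1 km
Only Site B has all residuals ≈ 0.

Site B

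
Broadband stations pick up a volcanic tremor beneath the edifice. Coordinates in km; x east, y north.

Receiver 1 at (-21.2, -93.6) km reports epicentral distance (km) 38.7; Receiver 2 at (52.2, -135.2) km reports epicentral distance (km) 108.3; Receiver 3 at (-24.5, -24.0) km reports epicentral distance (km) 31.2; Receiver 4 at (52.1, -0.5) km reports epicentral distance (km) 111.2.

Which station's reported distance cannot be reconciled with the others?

Receiver 4

Solve using three stations at a time. Using Receiver 1, Receiver 2, Receiver 3 (subtract circle equations pairwise → linear system) gives (x, y) ≈ (-20.5, -54.9).
Distances from that point to each station vs reported:
  Receiver 1: calculated 38.7 vs reported 38.7 → residual 0.0 km
  Receiver 2: calculated 108.3 vs reported 108.3 → residual 0.0 km
  Receiver 3: calculated 31.2 vs reported 31.2 → residual 0.0 km
  Receiver 4: calculated 90.7 vs reported 111.2 → residual 20.5 km
Receiver 1, Receiver 2, Receiver 3 are mutually consistent (residuals ≈ 0); Receiver 4 is off by 20.5 km.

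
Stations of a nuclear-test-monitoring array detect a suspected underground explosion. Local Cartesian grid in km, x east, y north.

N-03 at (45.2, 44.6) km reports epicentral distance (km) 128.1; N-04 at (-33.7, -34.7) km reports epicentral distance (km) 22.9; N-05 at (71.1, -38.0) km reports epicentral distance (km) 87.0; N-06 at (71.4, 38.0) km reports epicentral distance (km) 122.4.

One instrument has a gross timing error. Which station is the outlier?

Solve using three stations at a time. Using N-04, N-05, N-06 (subtract circle equations pairwise → linear system) gives (x, y) ≈ (-15.3, -48.4).
Distances from that point to each station vs reported:
  N-03: calculated 111.0 vs reported 128.1 → residual 17.1 km
  N-04: calculated 23.0 vs reported 22.9 → residual 0.1 km
  N-05: calculated 87.0 vs reported 87.0 → residual 0.0 km
  N-06: calculated 122.4 vs reported 122.4 → residual 0.0 km
N-04, N-05, N-06 are mutually consistent (residuals ≈ 0); N-03 is off by 17.1 km.

N-03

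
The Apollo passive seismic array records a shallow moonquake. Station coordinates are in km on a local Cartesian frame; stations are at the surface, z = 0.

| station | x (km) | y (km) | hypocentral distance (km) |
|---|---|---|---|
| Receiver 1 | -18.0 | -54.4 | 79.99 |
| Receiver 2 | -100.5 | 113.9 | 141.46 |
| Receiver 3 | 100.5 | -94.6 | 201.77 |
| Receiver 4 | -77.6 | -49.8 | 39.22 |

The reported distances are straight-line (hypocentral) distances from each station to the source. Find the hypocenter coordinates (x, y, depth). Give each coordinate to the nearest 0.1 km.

(-86.4, -24.0, 28.2)

Each station gives a sphere (x−x_i)² + (y−y_i)² + z² = d_i² (stations at z=0).
Subtracting the Receiver 1 sphere from Receiver 2 and Receiver 3: z² cancels, leaving linear equations in x and y:
-165.0 x + 336.6 y = 6177.57
237.0 x − 80.4 y = -18546.68
Solving: x ≈ -86.397, y ≈ -23.999 km (keep extra digits for the depth step; rounded: -86.4, -24.0).
Then from the Receiver 1 sphere: z² = 79.99² − (x + 18.0)² − (y + 54.4)² with x = -86.397, y = -23.999, so z ≈ 28.214 ≈ 28.2 km.
Check against Receiver 4 (with the unrounded solution): distance 39.23 ≈ 39.22 km. ✓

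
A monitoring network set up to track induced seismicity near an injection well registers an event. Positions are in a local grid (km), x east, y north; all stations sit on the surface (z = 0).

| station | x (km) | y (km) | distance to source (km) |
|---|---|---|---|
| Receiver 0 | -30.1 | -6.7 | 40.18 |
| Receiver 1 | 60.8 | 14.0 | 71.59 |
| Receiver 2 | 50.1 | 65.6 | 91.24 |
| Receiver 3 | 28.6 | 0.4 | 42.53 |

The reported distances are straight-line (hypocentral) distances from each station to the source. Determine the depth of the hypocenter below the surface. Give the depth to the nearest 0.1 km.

depth ≈ 28.9 km

Each station gives a sphere (x−x_i)² + (y−y_i)² + z² = d_i² (stations at z=0).
Subtracting the Receiver 0 sphere from Receiver 1 and Receiver 2: z² cancels, leaving linear equations in x and y:
181.8 x + 41.4 y = -568.96
160.4 x + 144.6 y = -847.84
Solving: x ≈ -2.401, y ≈ -3.200 km (keep extra digits for the depth step; rounded: -2.4, -3.2).
Then from the Receiver 0 sphere: z² = 40.18² − (x + 30.1)² − (y + 6.7)² with x = -2.401, y = -3.200, so z ≈ 28.895 ≈ 28.9 km.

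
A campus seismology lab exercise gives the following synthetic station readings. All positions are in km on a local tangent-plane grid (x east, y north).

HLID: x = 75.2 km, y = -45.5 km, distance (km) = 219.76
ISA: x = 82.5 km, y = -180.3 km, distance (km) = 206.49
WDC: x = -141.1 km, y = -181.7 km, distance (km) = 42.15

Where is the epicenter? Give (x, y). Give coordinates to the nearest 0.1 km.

Circle about each station: (x − 75.2)² + (y + 45.5)² = 219.76²; (x − 82.5)² + (y + 180.3)² = 206.49²; (x + 141.1)² + (y + 181.7)² = 42.15².
Subtracting pairs of circle equations eliminates x²+y² and gives linear equations (the radical axes):
14.6 x − 269.6 y = 37245.39
-432.6 x − 272.4 y = 91716.65
Solving the 2×2 system: x ≈ -120.9, y ≈ -144.7 km.

(-120.9, -144.7)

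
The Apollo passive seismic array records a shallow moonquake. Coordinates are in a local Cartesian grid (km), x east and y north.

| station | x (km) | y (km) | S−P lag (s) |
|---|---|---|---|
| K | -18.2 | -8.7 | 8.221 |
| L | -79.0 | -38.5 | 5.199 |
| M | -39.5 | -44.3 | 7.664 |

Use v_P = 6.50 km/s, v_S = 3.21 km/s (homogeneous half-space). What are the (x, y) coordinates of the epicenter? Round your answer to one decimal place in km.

Distance from S−P lag: d = Δt · v_P v_S / (v_P − v_S) = Δt · (6.50·3.21)/(6.50−3.21) ≈ 6.3419·Δt.
So d_K = 52.14, d_L = 32.97, d_M = 48.60 km.
Circle about each station: (x + 18.2)² + (y + 8.7)² = 52.14²; (x + 79.0)² + (y + 38.5)² = 32.97²; (x + 39.5)² + (y + 44.3)² = 48.60².
Subtracting the K equation from the L and M equations removes the quadratic terms:
-121.6 x − 59.6 y = 8947.88
-42.6 x − 71.2 y = 3472.43
Solving the 2×2 system: x ≈ -70.3, y ≈ -6.7 km.

x ≈ -70.3 km, y ≈ -6.7 km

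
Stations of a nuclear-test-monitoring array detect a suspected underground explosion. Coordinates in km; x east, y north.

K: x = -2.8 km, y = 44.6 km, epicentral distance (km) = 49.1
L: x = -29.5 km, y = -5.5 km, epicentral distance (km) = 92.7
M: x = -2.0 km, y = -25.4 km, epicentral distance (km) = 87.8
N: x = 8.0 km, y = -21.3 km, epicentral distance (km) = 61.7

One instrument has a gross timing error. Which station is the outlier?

Solve using three stations at a time. Using K, L, M (subtract circle equations pairwise → linear system) gives (x, y) ≈ (46.2, 48.0).
Distances from that point to each station vs reported:
  K: calculated 49.2 vs reported 49.1 → residual 0.1 km
  L: calculated 92.7 vs reported 92.7 → residual 0.0 km
  M: calculated 87.8 vs reported 87.8 → residual 0.0 km
  N: calculated 79.2 vs reported 61.7 → residual 17.5 km
K, L, M are mutually consistent (residuals ≈ 0); N is off by 17.5 km.

N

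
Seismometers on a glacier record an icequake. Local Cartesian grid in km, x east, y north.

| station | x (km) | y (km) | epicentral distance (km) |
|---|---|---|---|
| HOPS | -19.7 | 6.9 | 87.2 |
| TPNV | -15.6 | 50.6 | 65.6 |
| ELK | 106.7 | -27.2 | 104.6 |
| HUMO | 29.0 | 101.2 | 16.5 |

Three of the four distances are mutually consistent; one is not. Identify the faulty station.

HUMO

Solve using three stations at a time. Using HOPS, TPNV, ELK (subtract circle equations pairwise → linear system) gives (x, y) ≈ (49.3, 60.2).
Distances from that point to each station vs reported:
  HOPS: calculated 87.2 vs reported 87.2 → residual 0.0 km
  TPNV: calculated 65.6 vs reported 65.6 → residual 0.0 km
  ELK: calculated 104.6 vs reported 104.6 → residual 0.0 km
  HUMO: calculated 45.7 vs reported 16.5 → residual 29.2 km
HOPS, TPNV, ELK are mutually consistent (residuals ≈ 0); HUMO is off by 29.2 km.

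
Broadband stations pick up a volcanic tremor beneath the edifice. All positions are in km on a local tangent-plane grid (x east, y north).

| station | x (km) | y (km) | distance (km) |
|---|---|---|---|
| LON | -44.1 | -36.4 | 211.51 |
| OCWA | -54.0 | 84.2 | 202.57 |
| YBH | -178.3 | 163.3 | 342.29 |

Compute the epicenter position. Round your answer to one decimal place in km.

Circle about each station: (x + 44.1)² + (y + 36.4)² = 211.51²; (x + 54.0)² + (y − 84.2)² = 202.57²; (x + 178.3)² + (y − 163.3)² = 342.29².
Subtracting pairs of circle equations eliminates x²+y² and gives linear equations (the radical axes):
-19.8 x + 241.2 y = 10437.75
-268.4 x + 399.4 y = -17237.95
Solving the 2×2 system: x ≈ 146.5, y ≈ 55.3 km.

x ≈ 146.5 km, y ≈ 55.3 km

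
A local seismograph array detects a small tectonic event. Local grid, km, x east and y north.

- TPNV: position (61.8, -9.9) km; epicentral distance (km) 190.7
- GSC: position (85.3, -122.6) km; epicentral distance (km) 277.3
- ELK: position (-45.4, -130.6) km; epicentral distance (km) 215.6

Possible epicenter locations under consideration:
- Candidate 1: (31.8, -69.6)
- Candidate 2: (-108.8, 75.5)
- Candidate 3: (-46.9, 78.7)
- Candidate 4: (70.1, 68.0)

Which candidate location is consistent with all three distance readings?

For each candidate, compare |candidate − station| to the reported distance:
Candidate 1: residuals TPNV 123.9, GSC 202.0, ELK 117.2 → max 202.0 km
Candidate 2: residuals TPNV 0.1, GSC 0.0, ELK 0.0 → max 0.1 km
Candidate 3: residuals TPNV 50.5, GSC 36.5, ELK 6.3 → max 50.5 km
Candidate 4: residuals TPNV 112.4, GSC 86.1, ELK 14.1 → max 112.4 km
Only Candidate 2 has all residuals ≈ 0.

Candidate 2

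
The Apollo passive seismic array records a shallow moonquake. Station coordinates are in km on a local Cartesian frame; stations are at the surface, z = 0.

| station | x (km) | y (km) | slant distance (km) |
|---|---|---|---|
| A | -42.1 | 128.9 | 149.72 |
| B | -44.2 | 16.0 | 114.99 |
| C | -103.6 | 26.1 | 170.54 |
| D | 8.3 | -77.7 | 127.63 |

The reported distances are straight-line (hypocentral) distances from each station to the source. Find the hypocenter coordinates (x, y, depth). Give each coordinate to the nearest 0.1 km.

Each station gives a sphere (x−x_i)² + (y−y_i)² + z² = d_i² (stations at z=0).
Subtracting the A sphere from B and C: z² cancels, leaving linear equations in x and y:
-4.2 x − 225.8 y = -6984.60
-123.0 x − 205.6 y = -13641.26
Solving: x ≈ 61.099, y ≈ 29.796 km (keep extra digits for the depth step; rounded: 61.1, 29.8).
Then from the A sphere: z² = 149.72² − (x + 42.1)² − (y − 128.9)² with x = 61.099, y = 29.796, so z ≈ 44.096 ≈ 44.1 km.

x ≈ 61.1 km, y ≈ 29.8 km, depth ≈ 44.1 km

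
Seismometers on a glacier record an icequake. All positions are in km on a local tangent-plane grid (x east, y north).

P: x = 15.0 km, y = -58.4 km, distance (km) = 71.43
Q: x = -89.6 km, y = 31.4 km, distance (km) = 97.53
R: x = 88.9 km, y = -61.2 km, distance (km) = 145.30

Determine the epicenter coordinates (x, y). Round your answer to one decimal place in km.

Circle about each station: (x − 15.0)² + (y + 58.4)² = 71.43²; (x + 89.6)² + (y − 31.4)² = 97.53²; (x − 88.9)² + (y + 61.2)² = 145.30².
Subtracting the P equation from the Q and R equations removes the quadratic terms:
-209.2 x + 179.6 y = 968.70
147.8 x − 5.6 y = -7996.76
Solving the 2×2 system: x ≈ -56.4, y ≈ -60.3 km.
Check against P (with the unrounded x, y): √((x − 15.0)²+(y + 58.4)²) = 71.41 ≈ 71.43 km. ✓

x ≈ -56.4 km, y ≈ -60.3 km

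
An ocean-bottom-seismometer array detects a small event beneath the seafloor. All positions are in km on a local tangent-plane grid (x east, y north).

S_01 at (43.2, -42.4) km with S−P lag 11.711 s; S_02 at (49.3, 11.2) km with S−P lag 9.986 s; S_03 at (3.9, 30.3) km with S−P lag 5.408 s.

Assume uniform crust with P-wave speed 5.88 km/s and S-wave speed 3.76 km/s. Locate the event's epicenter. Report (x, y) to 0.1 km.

Distance from S−P lag: d = Δt · v_P v_S / (v_P − v_S) = Δt · (5.88·3.76)/(5.88−3.76) ≈ 10.4287·Δt.
So d_S_01 = 122.13, d_S_02 = 104.14, d_S_03 = 56.40 km.
Circle about each station: (x − 43.2)² + (y + 42.4)² = 122.13²; (x − 49.3)² + (y − 11.2)² = 104.14²; (x − 3.9)² + (y − 30.3)² = 56.40².
Subtracting the S_01 equation from the S_02 and S_03 equations removes the quadratic terms:
12.2 x + 107.2 y = 2962.53
-78.6 x + 145.4 y = 9004.08
Solving the 2×2 system: x ≈ -52.4, y ≈ 33.6 km.
Check against S_01 (with the unrounded x, y): √((x − 43.2)²+(y + 42.4)²) = 122.13 ≈ 122.13 km. ✓

x ≈ -52.4 km, y ≈ 33.6 km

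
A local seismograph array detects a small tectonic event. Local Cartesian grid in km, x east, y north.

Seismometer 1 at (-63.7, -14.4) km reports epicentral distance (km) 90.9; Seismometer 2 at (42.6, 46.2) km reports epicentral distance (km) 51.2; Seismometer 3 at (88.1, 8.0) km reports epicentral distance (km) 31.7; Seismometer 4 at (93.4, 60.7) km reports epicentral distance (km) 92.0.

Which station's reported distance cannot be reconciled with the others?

Seismometer 3

Solve using three stations at a time. Using Seismometer 1, Seismometer 2, Seismometer 4 (subtract circle equations pairwise → linear system) gives (x, y) ≈ (26.5, -2.5).
Distances from that point to each station vs reported:
  Seismometer 1: calculated 90.9 vs reported 90.9 → residual 0.0 km
  Seismometer 2: calculated 51.3 vs reported 51.2 → residual 0.1 km
  Seismometer 3: calculated 62.5 vs reported 31.7 → residual 30.8 km
  Seismometer 4: calculated 92.0 vs reported 92.0 → residual 0.0 km
Seismometer 1, Seismometer 2, Seismometer 4 are mutually consistent (residuals ≈ 0); Seismometer 3 is off by 30.8 km.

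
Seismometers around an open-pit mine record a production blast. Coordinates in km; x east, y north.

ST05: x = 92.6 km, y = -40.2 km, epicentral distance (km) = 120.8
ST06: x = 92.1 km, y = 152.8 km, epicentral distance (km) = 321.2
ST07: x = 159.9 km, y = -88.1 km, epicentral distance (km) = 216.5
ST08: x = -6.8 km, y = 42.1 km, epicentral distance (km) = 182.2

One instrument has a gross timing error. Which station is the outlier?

ST05

Solve using three stations at a time. Using ST06, ST07, ST08 (subtract circle equations pairwise → linear system) gives (x, y) ≈ (-51.5, -134.5).
Distances from that point to each station vs reported:
  ST05: calculated 172.2 vs reported 120.8 → residual 51.4 km
  ST06: calculated 321.2 vs reported 321.2 → residual 0.0 km
  ST07: calculated 216.4 vs reported 216.5 → residual 0.1 km
  ST08: calculated 182.1 vs reported 182.2 → residual 0.1 km
ST06, ST07, ST08 are mutually consistent (residuals ≈ 0); ST05 is off by 51.4 km.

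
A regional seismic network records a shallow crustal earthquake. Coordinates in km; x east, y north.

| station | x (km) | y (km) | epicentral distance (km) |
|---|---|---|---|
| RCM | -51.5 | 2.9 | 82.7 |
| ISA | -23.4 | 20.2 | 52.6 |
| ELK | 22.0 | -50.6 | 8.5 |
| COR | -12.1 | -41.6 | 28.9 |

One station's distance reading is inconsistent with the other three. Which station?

ISA

Solve using three stations at a time. Using RCM, ELK, COR (subtract circle equations pairwise → linear system) gives (x, y) ≈ (16.7, -43.8).
Distances from that point to each station vs reported:
  RCM: calculated 82.7 vs reported 82.7 → residual 0.0 km
  ISA: calculated 75.6 vs reported 52.6 → residual 23.0 km
  ELK: calculated 8.6 vs reported 8.5 → residual 0.1 km
  COR: calculated 28.9 vs reported 28.9 → residual 0.0 km
RCM, ELK, COR are mutually consistent (residuals ≈ 0); ISA is off by 23.0 km.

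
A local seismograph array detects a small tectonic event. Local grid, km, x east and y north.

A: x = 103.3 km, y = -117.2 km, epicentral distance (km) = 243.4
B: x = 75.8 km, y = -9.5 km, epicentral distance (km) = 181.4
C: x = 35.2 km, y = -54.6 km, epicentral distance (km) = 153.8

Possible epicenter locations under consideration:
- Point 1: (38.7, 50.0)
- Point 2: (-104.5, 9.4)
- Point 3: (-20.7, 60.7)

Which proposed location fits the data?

Point 2

For each candidate, compare |candidate − station| to the reported distance:
Point 1: residuals A 64.2, B 111.3, C 49.1 → max 111.3 km
Point 2: residuals A 0.1, B 0.1, C 0.1 → max 0.1 km
Point 3: residuals A 26.5, B 62.1, C 25.7 → max 62.1 km
Only Point 2 has all residuals ≈ 0.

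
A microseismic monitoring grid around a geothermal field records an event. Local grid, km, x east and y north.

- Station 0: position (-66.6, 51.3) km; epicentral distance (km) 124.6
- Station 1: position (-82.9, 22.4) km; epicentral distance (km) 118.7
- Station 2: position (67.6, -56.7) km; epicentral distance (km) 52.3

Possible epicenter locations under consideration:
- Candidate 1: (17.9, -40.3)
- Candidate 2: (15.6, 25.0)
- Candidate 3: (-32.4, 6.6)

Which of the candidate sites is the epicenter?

For each candidate, compare |candidate − station| to the reported distance:
Candidate 1: residuals Station 0 0.0, Station 1 0.0, Station 2 0.0 → max 0.0 km
Candidate 2: residuals Station 0 38.3, Station 1 20.2, Station 2 44.5 → max 44.5 km
Candidate 3: residuals Station 0 68.3, Station 1 65.8, Station 2 66.1 → max 68.3 km
Only Candidate 1 has all residuals ≈ 0.

Candidate 1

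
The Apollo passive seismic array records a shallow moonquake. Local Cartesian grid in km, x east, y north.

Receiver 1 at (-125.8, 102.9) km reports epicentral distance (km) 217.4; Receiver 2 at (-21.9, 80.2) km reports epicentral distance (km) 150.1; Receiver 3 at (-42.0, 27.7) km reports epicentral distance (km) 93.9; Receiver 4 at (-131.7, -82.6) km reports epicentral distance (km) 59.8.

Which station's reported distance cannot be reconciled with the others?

Receiver 1

Solve using three stations at a time. Using Receiver 2, Receiver 3, Receiver 4 (subtract circle equations pairwise → linear system) gives (x, y) ≈ (-76.6, -59.6).
Distances from that point to each station vs reported:
  Receiver 1: calculated 169.8 vs reported 217.4 → residual 47.6 km
  Receiver 2: calculated 150.1 vs reported 150.1 → residual 0.0 km
  Receiver 3: calculated 93.9 vs reported 93.9 → residual 0.0 km
  Receiver 4: calculated 59.7 vs reported 59.8 → residual 0.1 km
Receiver 2, Receiver 3, Receiver 4 are mutually consistent (residuals ≈ 0); Receiver 1 is off by 47.6 km.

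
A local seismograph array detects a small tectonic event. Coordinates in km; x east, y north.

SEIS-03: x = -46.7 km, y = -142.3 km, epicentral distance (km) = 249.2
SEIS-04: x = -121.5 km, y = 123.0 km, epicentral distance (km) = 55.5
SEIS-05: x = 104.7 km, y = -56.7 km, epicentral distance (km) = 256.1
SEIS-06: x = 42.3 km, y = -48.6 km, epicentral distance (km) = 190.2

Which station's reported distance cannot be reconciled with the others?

SEIS-05

Solve using three stations at a time. Using SEIS-03, SEIS-04, SEIS-06 (subtract circle equations pairwise → linear system) gives (x, y) ≈ (-68.6, 106.0).
Distances from that point to each station vs reported:
  SEIS-03: calculated 249.2 vs reported 249.2 → residual 0.0 km
  SEIS-04: calculated 55.6 vs reported 55.5 → residual 0.1 km
  SEIS-05: calculated 237.7 vs reported 256.1 → residual 18.4 km
  SEIS-06: calculated 190.2 vs reported 190.2 → residual 0.0 km
SEIS-03, SEIS-04, SEIS-06 are mutually consistent (residuals ≈ 0); SEIS-05 is off by 18.4 km.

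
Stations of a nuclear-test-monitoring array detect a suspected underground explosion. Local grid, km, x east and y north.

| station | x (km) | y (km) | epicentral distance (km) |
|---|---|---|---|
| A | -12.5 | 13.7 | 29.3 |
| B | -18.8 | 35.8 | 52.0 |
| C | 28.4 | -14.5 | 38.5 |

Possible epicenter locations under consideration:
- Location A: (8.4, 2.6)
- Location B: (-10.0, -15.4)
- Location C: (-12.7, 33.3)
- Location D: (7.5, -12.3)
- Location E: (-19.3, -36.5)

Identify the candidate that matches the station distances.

For each candidate, compare |candidate − station| to the reported distance:
Location A: residuals A 5.6, B 9.1, C 12.2 → max 12.2 km
Location B: residuals A 0.1, B 0.0, C 0.1 → max 0.1 km
Location C: residuals A 9.7, B 45.4, C 24.5 → max 45.4 km
Location D: residuals A 3.5, B 2.8, C 17.5 → max 17.5 km
Location E: residuals A 21.4, B 20.3, C 14.0 → max 21.4 km
Only Location B has all residuals ≈ 0.

Location B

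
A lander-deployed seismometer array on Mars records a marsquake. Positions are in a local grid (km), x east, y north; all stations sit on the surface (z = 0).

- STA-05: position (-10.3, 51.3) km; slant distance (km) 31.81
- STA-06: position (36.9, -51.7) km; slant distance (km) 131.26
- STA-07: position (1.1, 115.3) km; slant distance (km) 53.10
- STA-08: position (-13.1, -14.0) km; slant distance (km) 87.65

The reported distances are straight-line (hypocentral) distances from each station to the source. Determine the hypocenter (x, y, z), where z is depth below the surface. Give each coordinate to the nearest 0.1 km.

Each station gives a sphere (x−x_i)² + (y−y_i)² + z² = d_i² (stations at z=0).
Subtracting the STA-05 sphere from STA-06 and STA-07: z² cancels, leaving linear equations in x and y:
94.4 x − 206.0 y = -14920.59
22.8 x + 128.0 y = 8749.79
Solving: x ≈ -6.399, y ≈ 69.498 km (keep extra digits for the depth step; rounded: -6.4, 69.5).
Then from the STA-05 sphere: z² = 31.81² − (x + 10.3)² − (y − 51.3)² with x = -6.399, y = 69.498, so z ≈ 25.797 ≈ 25.8 km.
Check against STA-08 (with the unrounded solution): distance 87.65 ≈ 87.65 km. ✓

x ≈ -6.4 km, y ≈ 69.5 km, depth ≈ 25.8 km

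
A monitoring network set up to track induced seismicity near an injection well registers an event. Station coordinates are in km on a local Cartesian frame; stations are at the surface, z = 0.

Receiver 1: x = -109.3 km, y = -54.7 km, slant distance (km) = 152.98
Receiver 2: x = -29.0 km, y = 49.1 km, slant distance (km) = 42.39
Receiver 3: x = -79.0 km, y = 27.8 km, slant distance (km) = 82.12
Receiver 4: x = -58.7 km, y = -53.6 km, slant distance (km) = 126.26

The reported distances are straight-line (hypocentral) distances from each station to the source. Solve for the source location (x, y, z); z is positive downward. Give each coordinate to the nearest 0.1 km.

Each station gives a sphere (x−x_i)² + (y−y_i)² + z² = d_i² (stations at z=0).
Subtracting the Receiver 1 sphere from Receiver 2 and Receiver 3: z² cancels, leaving linear equations in x and y:
160.6 x + 207.6 y = 9919.20
60.6 x + 165.0 y = 8734.45
Solving: x ≈ -12.688, y ≈ 57.596 km (keep extra digits for the depth step; rounded: -12.7, 57.6).
Then from the Receiver 1 sphere: z² = 152.98² − (x + 109.3)² − (y + 54.7)² with x = -12.688, y = 57.596, so z ≈ 38.192 ≈ 38.2 km.

(-12.7, 57.6, 38.2)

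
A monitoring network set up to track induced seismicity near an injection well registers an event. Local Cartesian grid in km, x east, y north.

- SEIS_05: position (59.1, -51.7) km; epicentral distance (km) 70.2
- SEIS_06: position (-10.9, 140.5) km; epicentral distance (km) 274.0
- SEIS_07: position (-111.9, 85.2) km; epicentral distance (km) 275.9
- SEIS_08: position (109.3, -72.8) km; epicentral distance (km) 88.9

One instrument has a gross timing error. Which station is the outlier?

SEIS_08

Solve using three stations at a time. Using SEIS_05, SEIS_06, SEIS_07 (subtract circle equations pairwise → linear system) gives (x, y) ≈ (71.7, -120.8).
Distances from that point to each station vs reported:
  SEIS_05: calculated 70.2 vs reported 70.2 → residual 0.0 km
  SEIS_06: calculated 274.0 vs reported 274.0 → residual 0.0 km
  SEIS_07: calculated 275.9 vs reported 275.9 → residual 0.0 km
  SEIS_08: calculated 61.0 vs reported 88.9 → residual 27.9 km
SEIS_05, SEIS_06, SEIS_07 are mutually consistent (residuals ≈ 0); SEIS_08 is off by 27.9 km.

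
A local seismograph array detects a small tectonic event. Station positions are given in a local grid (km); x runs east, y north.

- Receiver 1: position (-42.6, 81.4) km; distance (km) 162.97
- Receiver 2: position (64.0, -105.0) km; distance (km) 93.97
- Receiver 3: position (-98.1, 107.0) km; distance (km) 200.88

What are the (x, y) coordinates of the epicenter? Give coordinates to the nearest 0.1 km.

Circle about each station: (x + 42.6)² + (y − 81.4)² = 162.97²; (x − 64.0)² + (y + 105.0)² = 93.97²; (x + 98.1)² + (y − 107.0)² = 200.88².
Subtracting pairs of circle equations eliminates x²+y² and gives linear equations (the radical axes):
213.2 x − 372.8 y = 24409.14
-111.0 x + 51.2 y = -1161.66
Solving the 2×2 system: x ≈ -26.8, y ≈ -80.8 km.

-26.8 km east, -80.8 km north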